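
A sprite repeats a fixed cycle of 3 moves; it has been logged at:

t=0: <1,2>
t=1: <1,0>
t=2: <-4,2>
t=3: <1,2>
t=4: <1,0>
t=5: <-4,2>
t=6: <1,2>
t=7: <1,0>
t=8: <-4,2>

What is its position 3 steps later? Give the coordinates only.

The moves between consecutive positions are <+0,-2>, <-5,+2>, <+5,+0>, <+0,-2>, <-5,+2>, <+5,+0>, <+0,-2>, <-5,+2>; they repeat the 3-cycle [<+0,-2>, <-5,+2>, <+5,+0>].
step 9: apply <+5,+0> → <1,2>
step 10: apply <+0,-2> → <1,0>
step 11: apply <-5,+2> → <-4,2>

<-4,2>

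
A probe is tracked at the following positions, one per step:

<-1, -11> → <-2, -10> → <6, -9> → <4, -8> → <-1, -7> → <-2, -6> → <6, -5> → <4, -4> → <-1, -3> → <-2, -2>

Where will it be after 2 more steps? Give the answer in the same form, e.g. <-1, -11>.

The first coordinate repeats the cycle [-1, -2, 6, 4] with period 4; step 11 mod 4 = 3, giving 4.
The second coordinate changes by +1 each step, so at step 11 it is -11 + 11·(1) = 0.

<4, 0>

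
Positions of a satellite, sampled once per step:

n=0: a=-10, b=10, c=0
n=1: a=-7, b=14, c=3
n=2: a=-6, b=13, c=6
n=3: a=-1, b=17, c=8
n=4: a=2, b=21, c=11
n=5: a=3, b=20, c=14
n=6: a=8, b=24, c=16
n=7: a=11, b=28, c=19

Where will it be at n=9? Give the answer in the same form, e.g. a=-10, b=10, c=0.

a=17, b=31, c=24

Step-to-step displacements: (+3, +4, +3), (+1, -1, +3), (+5, +4, +2), (+3, +4, +3), (+1, -1, +3), (+5, +4, +2), (+3, +4, +3) — a repeating cycle of length 3.
step 8: apply (+1, -1, +3) → a=12, b=27, c=22
step 9: apply (+5, +4, +2) → a=17, b=31, c=24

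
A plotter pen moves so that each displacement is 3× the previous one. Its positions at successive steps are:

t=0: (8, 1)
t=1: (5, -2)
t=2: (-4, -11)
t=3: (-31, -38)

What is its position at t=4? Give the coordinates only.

Step-to-step displacements: (-3, -3), (-9, -9), (-27, -27); each is 3× the previous.
step 4: (-31, -38) + (-81, -81) → (-112, -119)

(-112, -119)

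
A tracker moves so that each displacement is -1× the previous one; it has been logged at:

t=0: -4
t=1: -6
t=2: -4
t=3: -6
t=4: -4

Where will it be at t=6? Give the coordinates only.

-4

Consecutive displacements -2, +2, -2, +2 scale by a factor of -1 each step.
step 5: -4 − 2 → -6
step 6: -6 + 2 → -4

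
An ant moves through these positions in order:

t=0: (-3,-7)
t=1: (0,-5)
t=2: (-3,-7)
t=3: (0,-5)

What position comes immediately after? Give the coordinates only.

Step-to-step displacements: (+3,+2), (-3,-2), (+3,+2); each is -1× the previous.
step 4: (0,-5) + (-3,-2) → (-3,-7)

(-3,-7)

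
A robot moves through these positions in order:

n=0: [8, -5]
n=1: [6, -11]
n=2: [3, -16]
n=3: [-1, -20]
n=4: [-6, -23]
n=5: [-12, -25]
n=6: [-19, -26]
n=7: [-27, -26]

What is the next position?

Successive displacements: [-2, -6], [-3, -5], [-4, -4], [-5, -3], [-6, -2], [-7, -1], [-8, +0] — each changes by [-1, +1].
step 8: [-27, -26] + [-9, +1] → [-36, -25]

[-36, -25]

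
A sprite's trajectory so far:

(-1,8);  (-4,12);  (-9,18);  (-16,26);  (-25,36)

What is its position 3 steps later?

Taking differences between consecutive positions: (-3,+4), (-5,+6), (-7,+8), (-9,+10). These grow by (-2,+2) each step.
step 5: (-25,36) + (-11,+12) → (-36,48)
step 6: (-36,48) + (-13,+14) → (-49,62)
step 7: (-49,62) + (-15,+16) → (-64,78)

(-64,78)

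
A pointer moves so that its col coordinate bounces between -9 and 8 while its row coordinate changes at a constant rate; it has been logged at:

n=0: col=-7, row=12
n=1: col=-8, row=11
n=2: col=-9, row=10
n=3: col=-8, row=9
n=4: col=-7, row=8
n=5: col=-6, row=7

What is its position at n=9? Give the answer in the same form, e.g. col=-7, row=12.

The col coordinate travels 1 per step and bounces off the walls at -9 and 8.
  step 6: -6 → -5
  step 7: -5 → -4
  step 8: -4 → -3
  step 9: -3 → -2
The row coordinate changes by -1 each step: at step 9 it is 3.

col=-2, row=3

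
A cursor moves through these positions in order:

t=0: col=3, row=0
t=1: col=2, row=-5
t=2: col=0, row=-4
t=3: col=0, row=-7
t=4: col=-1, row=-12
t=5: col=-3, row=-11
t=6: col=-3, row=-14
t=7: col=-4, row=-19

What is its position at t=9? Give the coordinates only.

Step-to-step displacements: (-1, -5), (-2, +1), (+0, -3), (-1, -5), (-2, +1), (+0, -3), (-1, -5) — a repeating cycle of length 3.
step 8: apply (-2, +1) → col=-6, row=-18
step 9: apply (+0, -3) → col=-6, row=-21

col=-6, row=-21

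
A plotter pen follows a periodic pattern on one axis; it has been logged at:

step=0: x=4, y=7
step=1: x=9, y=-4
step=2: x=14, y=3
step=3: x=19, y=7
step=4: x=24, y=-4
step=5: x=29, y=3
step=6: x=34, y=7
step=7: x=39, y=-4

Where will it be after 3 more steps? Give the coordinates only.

The x coordinate changes by +5 each step, so at step 10 it is 4 + 10·(5) = 54.
The y coordinate repeats the cycle [7, -4, 3] with period 3; step 10 mod 3 = 1, giving -4.

x=54, y=-4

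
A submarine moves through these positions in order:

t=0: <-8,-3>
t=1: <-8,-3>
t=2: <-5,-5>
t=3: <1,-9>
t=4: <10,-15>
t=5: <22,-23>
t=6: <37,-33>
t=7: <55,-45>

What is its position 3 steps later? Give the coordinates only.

<127,-93>

Successive displacements: <+0,+0>, <+3,-2>, <+6,-4>, <+9,-6>, <+12,-8>, <+15,-10>, <+18,-12> — each changes by <+3,-2>.
step 8: <55,-45> + <+21,-14> → <76,-59>
step 9: <76,-59> + <+24,-16> → <100,-75>
step 10: <100,-75> + <+27,-18> → <127,-93>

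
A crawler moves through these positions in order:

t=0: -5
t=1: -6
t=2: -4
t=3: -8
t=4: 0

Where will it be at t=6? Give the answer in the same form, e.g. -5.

The jumps are -1, +2, -4, +8 — a geometric progression with ratio -2.
step 5: 0 − 16 → -16
step 6: -16 + 32 → 16

16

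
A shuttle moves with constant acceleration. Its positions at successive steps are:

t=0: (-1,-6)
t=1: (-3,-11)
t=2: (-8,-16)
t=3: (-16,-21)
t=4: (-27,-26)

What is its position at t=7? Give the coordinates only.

Taking differences between consecutive positions: (-2,-5), (-5,-5), (-8,-5), (-11,-5). These grow by (-3,+0) each step.
step 5: (-27,-26) + (-14,-5) → (-41,-31)
step 6: (-41,-31) + (-17,-5) → (-58,-36)
step 7: (-58,-36) + (-20,-5) → (-78,-41)

(-78,-41)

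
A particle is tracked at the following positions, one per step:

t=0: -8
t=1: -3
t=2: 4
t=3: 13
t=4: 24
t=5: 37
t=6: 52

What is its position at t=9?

First differences are +5, +7, +9, +11, +13, +15; their common second difference is +2 (constant acceleration).
step 7: 52 + 17 → 69
step 8: 69 + 19 → 88
step 9: 88 + 21 → 109

109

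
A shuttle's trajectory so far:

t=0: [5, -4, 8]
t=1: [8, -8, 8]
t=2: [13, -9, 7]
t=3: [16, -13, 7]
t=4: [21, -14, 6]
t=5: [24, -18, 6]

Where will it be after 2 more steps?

[32, -23, 5]

The moves between consecutive positions are [+3, -4, +0], [+5, -1, -1], [+3, -4, +0], [+5, -1, -1], [+3, -4, +0]; they repeat the 2-cycle [[+3, -4, +0], [+5, -1, -1]].
step 6: apply [+5, -1, -1] → [29, -19, 5]
step 7: apply [+3, -4, +0] → [32, -23, 5]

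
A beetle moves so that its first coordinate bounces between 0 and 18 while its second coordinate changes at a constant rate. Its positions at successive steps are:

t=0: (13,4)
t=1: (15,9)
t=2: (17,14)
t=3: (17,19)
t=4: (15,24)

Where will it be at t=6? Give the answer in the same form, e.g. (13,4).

The first coordinate reflects between 0 and 18, moving 2 per step.
  step 5: 15 → 13
  step 6: 13 → 11
The second coordinate changes by +5 each step: at step 6 it is 34.

(11,34)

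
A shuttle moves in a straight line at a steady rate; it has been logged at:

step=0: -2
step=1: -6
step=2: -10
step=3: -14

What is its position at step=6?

-26

Each step adds -4 to the position.
step 4: -14 − 4 → -18
step 5: -18 − 4 → -22
step 6: -22 − 4 → -26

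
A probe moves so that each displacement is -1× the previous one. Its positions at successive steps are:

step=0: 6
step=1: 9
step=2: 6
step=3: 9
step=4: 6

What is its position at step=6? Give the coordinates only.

The jumps are +3, -3, +3, -3 — a geometric progression with ratio -1.
step 5: 6 + 3 → 9
step 6: 9 − 3 → 6

6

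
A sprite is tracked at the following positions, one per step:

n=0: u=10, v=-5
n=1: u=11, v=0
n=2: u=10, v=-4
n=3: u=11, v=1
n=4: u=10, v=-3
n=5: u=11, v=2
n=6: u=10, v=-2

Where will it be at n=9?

u=11, v=4

The moves between consecutive positions are (+1, +5), (-1, -4), (+1, +5), (-1, -4), (+1, +5), (-1, -4); they repeat the 2-cycle [(+1, +5), (-1, -4)].
step 7: apply (+1, +5) → u=11, v=3
step 8: apply (-1, -4) → u=10, v=-1
step 9: apply (+1, +5) → u=11, v=4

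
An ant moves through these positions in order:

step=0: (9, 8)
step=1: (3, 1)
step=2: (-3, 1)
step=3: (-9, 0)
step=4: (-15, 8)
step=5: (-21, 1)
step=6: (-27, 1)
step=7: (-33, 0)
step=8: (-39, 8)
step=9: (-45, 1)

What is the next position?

First: linear, -6 per step → -51 at step 10.
Second: cycles through 8, 1, 1, 0 every 4 steps. Step 10 lands at position 2 of the cycle → 1.

(-51, 1)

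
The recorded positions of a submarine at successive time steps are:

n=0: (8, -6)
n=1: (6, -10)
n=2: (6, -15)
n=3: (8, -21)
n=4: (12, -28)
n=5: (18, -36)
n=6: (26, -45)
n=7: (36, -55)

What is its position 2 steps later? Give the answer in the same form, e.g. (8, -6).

First differences are (-2, -4), (+0, -5), (+2, -6), (+4, -7), (+6, -8), (+8, -9), (+10, -10); their common second difference is (+2, -1) (constant acceleration).
step 8: (36, -55) + (+12, -11) → (48, -66)
step 9: (48, -66) + (+14, -12) → (62, -78)

(62, -78)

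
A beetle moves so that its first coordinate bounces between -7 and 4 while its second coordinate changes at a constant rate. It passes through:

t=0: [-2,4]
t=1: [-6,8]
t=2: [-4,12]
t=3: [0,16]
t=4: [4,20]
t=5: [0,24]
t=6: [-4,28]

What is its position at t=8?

[-2,36]

The first coordinate travels 4 per step and bounces off the walls at -7 and 4.
  step 7: -4 → -6
  step 8: -6 → -2
The second coordinate changes by +4 each step: at step 8 it is 36.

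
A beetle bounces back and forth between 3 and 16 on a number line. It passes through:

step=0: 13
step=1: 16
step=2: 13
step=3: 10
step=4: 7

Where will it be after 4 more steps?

11

The value travels 3 per step and bounces off the walls at 3 and 16.
  step 5: 7 → 4
  step 6: 4 → 5
  step 7: 5 → 8
  step 8: 8 → 11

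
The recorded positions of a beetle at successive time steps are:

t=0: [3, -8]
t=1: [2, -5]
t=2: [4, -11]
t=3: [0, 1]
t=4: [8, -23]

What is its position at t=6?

[24, -71]

Step-to-step displacements: [-1, +3], [+2, -6], [-4, +12], [+8, -24]; each is -2× the previous.
step 5: [8, -23] + [-16, +48] → [-8, 25]
step 6: [-8, 25] + [+32, -96] → [24, -71]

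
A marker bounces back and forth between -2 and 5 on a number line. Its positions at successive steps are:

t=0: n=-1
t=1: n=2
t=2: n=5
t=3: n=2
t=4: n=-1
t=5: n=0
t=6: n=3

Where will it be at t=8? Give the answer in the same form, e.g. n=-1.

The value reflects between -2 and 5, moving 3 per step.
  step 7: 3 → 4
  step 8: 4 → 1

n=1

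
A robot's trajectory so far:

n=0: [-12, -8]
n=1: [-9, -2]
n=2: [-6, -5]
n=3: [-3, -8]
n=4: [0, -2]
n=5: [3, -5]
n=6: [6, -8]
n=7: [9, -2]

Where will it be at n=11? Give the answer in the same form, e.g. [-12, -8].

[21, -5]

The first coordinate changes by +3 each step, so at step 11 it is -12 + 11·(3) = 21.
The second coordinate repeats the cycle [-8, -2, -5] with period 3; step 11 mod 3 = 2, giving -5.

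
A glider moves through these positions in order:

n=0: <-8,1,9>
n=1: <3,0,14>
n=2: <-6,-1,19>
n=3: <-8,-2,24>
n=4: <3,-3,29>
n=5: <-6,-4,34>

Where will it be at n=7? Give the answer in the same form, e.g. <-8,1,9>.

The first coordinate repeats the cycle [-8, 3, -6] with period 3; step 7 mod 3 = 1, giving 3.
The second coordinate changes by -1 each step, so at step 7 it is 1 + 7·(-1) = -6.
The third coordinate changes by +5 each step, so at step 7 it is 9 + 7·(5) = 44.

<3,-6,44>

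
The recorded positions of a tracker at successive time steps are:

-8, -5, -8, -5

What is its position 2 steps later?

The jumps are +3, -3, +3 — a geometric progression with ratio -1.
step 4: -5 − 3 → -8
step 5: -8 + 3 → -5

-5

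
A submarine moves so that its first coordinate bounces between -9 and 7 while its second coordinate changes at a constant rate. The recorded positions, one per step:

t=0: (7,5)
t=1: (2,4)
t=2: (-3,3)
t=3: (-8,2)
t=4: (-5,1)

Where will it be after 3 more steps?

(4,-2)

The first coordinate reflects between -9 and 7, moving 5 per step.
  step 5: -5 → 0
  step 6: 0 → 5
  step 7: 5 → 4
The second coordinate changes by -1 each step: at step 7 it is -2.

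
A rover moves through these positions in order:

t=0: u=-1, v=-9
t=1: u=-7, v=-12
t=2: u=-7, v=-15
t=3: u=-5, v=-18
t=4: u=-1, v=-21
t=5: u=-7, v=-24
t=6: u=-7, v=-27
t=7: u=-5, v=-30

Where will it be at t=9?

u=-7, v=-36

The u coordinate repeats the cycle [-1, -7, -7, -5] with period 4; step 9 mod 4 = 1, giving -7.
The v coordinate changes by -3 each step, so at step 9 it is -9 + 9·(-3) = -36.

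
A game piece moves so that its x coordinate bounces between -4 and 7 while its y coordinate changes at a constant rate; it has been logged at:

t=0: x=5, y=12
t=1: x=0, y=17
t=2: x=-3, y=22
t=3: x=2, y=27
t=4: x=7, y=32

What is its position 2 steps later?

x=-3, y=42

The x coordinate reflects between -4 and 7, moving 5 per step.
  step 5: 7 → 2
  step 6: 2 → -3
The y coordinate changes by +5 each step: at step 6 it is 42.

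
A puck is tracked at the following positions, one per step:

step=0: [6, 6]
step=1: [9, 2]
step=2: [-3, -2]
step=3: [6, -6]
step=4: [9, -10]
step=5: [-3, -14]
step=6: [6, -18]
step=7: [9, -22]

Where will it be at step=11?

[-3, -38]

First: cycles through 6, 9, -3 every 3 steps. Step 11 lands at position 2 of the cycle → -3.
Second: linear, -4 per step → -38 at step 11.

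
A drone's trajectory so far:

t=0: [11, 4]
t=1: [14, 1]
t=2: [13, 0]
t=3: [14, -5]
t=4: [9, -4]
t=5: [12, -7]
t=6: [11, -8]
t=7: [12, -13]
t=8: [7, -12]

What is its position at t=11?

[10, -21]

Step-to-step displacements: [+3, -3], [-1, -1], [+1, -5], [-5, +1], [+3, -3], [-1, -1], [+1, -5], [-5, +1] — a repeating cycle of length 4.
step 9: apply [+3, -3] → [10, -15]
step 10: apply [-1, -1] → [9, -16]
step 11: apply [+1, -5] → [10, -21]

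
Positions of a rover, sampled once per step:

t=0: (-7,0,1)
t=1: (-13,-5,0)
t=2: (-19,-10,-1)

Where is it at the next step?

(-25,-15,-2)

Each step adds (-6,-5,-1) to the position.
step 3: (-19,-10,-1) + (-6,-5,-1) → (-25,-15,-2)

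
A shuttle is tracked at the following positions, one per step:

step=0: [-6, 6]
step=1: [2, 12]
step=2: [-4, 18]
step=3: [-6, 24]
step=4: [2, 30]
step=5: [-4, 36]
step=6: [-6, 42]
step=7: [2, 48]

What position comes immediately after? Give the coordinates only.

[-4, 54]

First: cycles through -6, 2, -4 every 3 steps. Step 8 lands at position 2 of the cycle → -4.
Second: linear, +6 per step → 54 at step 8.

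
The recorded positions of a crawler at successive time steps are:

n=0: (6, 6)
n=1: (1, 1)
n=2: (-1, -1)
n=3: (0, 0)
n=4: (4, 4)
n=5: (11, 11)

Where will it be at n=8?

(50, 50)

Successive displacements: (-5, -5), (-2, -2), (+1, +1), (+4, +4), (+7, +7) — each changes by (+3, +3).
step 6: (11, 11) + (+10, +10) → (21, 21)
step 7: (21, 21) + (+13, +13) → (34, 34)
step 8: (34, 34) + (+16, +16) → (50, 50)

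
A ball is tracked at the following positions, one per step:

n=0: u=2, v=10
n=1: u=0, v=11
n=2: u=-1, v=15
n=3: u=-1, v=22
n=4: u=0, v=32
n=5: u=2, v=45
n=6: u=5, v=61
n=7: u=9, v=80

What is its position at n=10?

u=27, v=155

Taking differences between consecutive positions: (-2, +1), (-1, +4), (+0, +7), (+1, +10), (+2, +13), (+3, +16), (+4, +19). These grow by (+1, +3) each step.
step 8: u=9, v=80 + (+5, +22) → u=14, v=102
step 9: u=14, v=102 + (+6, +25) → u=20, v=127
step 10: u=20, v=127 + (+7, +28) → u=27, v=155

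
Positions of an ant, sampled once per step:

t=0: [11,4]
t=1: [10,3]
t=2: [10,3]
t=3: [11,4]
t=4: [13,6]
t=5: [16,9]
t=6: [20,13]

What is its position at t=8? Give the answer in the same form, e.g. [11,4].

Successive displacements: [-1,-1], [+0,+0], [+1,+1], [+2,+2], [+3,+3], [+4,+4] — each changes by [+1,+1].
step 7: [20,13] + [+5,+5] → [25,18]
step 8: [25,18] + [+6,+6] → [31,24]

[31,24]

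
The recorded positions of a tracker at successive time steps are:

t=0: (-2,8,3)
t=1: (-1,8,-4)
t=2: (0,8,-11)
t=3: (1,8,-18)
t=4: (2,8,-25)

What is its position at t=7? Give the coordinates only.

Constant displacement of (+1,+0,-7) per step.
step 5: (2,8,-25) + (+1,+0,-7) → (3,8,-32)
step 6: (3,8,-32) + (+1,+0,-7) → (4,8,-39)
step 7: (4,8,-39) + (+1,+0,-7) → (5,8,-46)

(5,8,-46)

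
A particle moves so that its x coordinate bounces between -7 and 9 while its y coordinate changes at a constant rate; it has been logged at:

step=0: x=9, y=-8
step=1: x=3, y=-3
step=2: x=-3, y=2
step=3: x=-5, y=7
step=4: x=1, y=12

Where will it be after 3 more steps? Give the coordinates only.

The x coordinate travels 6 per step and bounces off the walls at -7 and 9.
  step 5: 1 → 7
  step 6: 7 → 5
  step 7: 5 → -1
The y coordinate changes by +5 each step: at step 7 it is 27.

x=-1, y=27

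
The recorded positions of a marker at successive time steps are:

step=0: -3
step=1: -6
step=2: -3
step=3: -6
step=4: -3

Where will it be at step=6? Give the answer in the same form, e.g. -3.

-3

The jumps are -3, +3, -3, +3 — a geometric progression with ratio -1.
step 5: -3 − 3 → -6
step 6: -6 + 3 → -3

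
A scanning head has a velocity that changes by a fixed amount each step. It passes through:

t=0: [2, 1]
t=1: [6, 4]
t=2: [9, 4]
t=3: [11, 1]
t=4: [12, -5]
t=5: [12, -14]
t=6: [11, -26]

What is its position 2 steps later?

[6, -59]

First differences are [+4, +3], [+3, +0], [+2, -3], [+1, -6], [+0, -9], [-1, -12]; their common second difference is [-1, -3] (constant acceleration).
step 7: [11, -26] + [-2, -15] → [9, -41]
step 8: [9, -41] + [-3, -18] → [6, -59]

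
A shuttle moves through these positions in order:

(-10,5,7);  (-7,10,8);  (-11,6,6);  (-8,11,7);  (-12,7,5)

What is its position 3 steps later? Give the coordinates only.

Differencing gives (+3,+5,+1), (-4,-4,-2), (+3,+5,+1), (-4,-4,-2). This is the pattern (+3,+5,+1), (-4,-4,-2) repeated.
step 5: apply (+3,+5,+1) → (-9,12,6)
step 6: apply (-4,-4,-2) → (-13,8,4)
step 7: apply (+3,+5,+1) → (-10,13,5)

(-10,13,5)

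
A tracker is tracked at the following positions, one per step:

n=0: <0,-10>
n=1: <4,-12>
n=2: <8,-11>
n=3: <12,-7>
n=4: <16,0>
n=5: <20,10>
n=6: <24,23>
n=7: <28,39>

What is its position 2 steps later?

First differences are <+4,-2>, <+4,+1>, <+4,+4>, <+4,+7>, <+4,+10>, <+4,+13>, <+4,+16>; their common second difference is <+0,+3> (constant acceleration).
step 8: <28,39> + <+4,+19> → <32,58>
step 9: <32,58> + <+4,+22> → <36,80>

<36,80>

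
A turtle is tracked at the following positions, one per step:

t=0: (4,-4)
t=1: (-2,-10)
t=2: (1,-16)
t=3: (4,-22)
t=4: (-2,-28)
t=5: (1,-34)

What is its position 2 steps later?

First: cycles through 4, -2, 1 every 3 steps. Step 7 lands at position 1 of the cycle → -2.
Second: linear, -6 per step → -46 at step 7.

(-2,-46)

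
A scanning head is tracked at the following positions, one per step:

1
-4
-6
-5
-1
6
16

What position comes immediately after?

First differences are -5, -2, +1, +4, +7, +10; their common second difference is +3 (constant acceleration).
step 7: 16 + 13 → 29

29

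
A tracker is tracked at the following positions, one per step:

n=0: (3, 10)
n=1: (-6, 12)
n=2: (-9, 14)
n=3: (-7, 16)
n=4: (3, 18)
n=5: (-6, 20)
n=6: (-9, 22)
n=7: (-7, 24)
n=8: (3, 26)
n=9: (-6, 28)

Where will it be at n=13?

The first coordinate repeats the cycle [3, -6, -9, -7] with period 4; step 13 mod 4 = 1, giving -6.
The second coordinate changes by +2 each step, so at step 13 it is 10 + 13·(2) = 36.

(-6, 36)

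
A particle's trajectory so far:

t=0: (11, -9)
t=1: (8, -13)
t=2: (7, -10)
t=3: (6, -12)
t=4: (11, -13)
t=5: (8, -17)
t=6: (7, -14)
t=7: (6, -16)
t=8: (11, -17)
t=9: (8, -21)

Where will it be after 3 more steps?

Step-to-step displacements: (-3, -4), (-1, +3), (-1, -2), (+5, -1), (-3, -4), (-1, +3), (-1, -2), (+5, -1), (-3, -4) — a repeating cycle of length 4.
step 10: apply (-1, +3) → (7, -18)
step 11: apply (-1, -2) → (6, -20)
step 12: apply (+5, -1) → (11, -21)

(11, -21)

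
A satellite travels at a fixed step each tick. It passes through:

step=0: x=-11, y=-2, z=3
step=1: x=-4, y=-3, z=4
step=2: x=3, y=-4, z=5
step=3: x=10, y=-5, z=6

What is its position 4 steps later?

x=38, y=-9, z=10

Constant displacement of (+7,-1,+1) per step.
step 4: x=10, y=-5, z=6 + (+7,-1,+1) → x=17, y=-6, z=7
step 5: x=17, y=-6, z=7 + (+7,-1,+1) → x=24, y=-7, z=8
step 6: x=24, y=-7, z=8 + (+7,-1,+1) → x=31, y=-8, z=9
step 7: x=31, y=-8, z=9 + (+7,-1,+1) → x=38, y=-9, z=10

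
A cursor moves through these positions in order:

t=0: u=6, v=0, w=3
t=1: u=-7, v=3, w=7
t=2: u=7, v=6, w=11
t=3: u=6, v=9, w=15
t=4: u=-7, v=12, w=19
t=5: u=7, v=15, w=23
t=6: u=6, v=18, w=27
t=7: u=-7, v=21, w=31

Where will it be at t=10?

The u coordinate repeats the cycle [6, -7, 7] with period 3; step 10 mod 3 = 1, giving -7.
The v coordinate changes by +3 each step, so at step 10 it is 0 + 10·(3) = 30.
The w coordinate changes by +4 each step, so at step 10 it is 3 + 10·(4) = 43.

u=-7, v=30, w=43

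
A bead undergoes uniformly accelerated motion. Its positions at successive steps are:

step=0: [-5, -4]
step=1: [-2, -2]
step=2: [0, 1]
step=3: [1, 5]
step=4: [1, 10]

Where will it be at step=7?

Successive displacements: [+3, +2], [+2, +3], [+1, +4], [+0, +5] — each changes by [-1, +1].
step 5: [1, 10] + [-1, +6] → [0, 16]
step 6: [0, 16] + [-2, +7] → [-2, 23]
step 7: [-2, 23] + [-3, +8] → [-5, 31]

[-5, 31]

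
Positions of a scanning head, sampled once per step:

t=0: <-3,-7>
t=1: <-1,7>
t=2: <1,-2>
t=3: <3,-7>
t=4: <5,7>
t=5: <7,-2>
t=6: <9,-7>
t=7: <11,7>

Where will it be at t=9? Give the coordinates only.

<15,-7>

The first coordinate changes by +2 each step, so at step 9 it is -3 + 9·(2) = 15.
The second coordinate repeats the cycle [-7, 7, -2] with period 3; step 9 mod 3 = 0, giving -7.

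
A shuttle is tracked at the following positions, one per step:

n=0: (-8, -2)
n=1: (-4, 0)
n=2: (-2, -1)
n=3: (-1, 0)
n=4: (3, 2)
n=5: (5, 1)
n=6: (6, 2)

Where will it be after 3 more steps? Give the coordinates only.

(13, 4)

Differencing gives (+4, +2), (+2, -1), (+1, +1), (+4, +2), (+2, -1), (+1, +1). This is the pattern (+4, +2), (+2, -1), (+1, +1) repeated.
step 7: apply (+4, +2) → (10, 4)
step 8: apply (+2, -1) → (12, 3)
step 9: apply (+1, +1) → (13, 4)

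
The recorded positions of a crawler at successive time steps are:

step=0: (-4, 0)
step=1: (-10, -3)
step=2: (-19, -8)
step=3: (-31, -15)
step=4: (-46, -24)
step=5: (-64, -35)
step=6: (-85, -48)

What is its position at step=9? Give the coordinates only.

(-166, -99)

Successive displacements: (-6, -3), (-9, -5), (-12, -7), (-15, -9), (-18, -11), (-21, -13) — each changes by (-3, -2).
step 7: (-85, -48) + (-24, -15) → (-109, -63)
step 8: (-109, -63) + (-27, -17) → (-136, -80)
step 9: (-136, -80) + (-30, -19) → (-166, -99)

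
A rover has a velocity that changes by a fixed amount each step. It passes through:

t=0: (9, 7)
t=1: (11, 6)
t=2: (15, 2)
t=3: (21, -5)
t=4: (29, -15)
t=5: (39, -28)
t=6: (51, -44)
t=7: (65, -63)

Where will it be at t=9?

(99, -110)

First differences are (+2, -1), (+4, -4), (+6, -7), (+8, -10), (+10, -13), (+12, -16), (+14, -19); their common second difference is (+2, -3) (constant acceleration).
step 8: (65, -63) + (+16, -22) → (81, -85)
step 9: (81, -85) + (+18, -25) → (99, -110)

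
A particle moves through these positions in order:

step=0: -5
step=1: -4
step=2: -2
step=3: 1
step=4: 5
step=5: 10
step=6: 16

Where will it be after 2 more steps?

31

Taking differences between consecutive positions: +1, +2, +3, +4, +5, +6. These grow by +1 each step.
step 7: 16 + 7 → 23
step 8: 23 + 8 → 31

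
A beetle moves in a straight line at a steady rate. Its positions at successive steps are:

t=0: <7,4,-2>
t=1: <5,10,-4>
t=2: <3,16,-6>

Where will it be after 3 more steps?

Constant displacement of <-2,+6,-2> per step.
step 3: <3,16,-6> + <-2,+6,-2> → <1,22,-8>
step 4: <1,22,-8> + <-2,+6,-2> → <-1,28,-10>
step 5: <-1,28,-10> + <-2,+6,-2> → <-3,34,-12>

<-3,34,-12>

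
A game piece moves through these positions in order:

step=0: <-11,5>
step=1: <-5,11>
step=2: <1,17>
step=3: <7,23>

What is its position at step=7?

Constant displacement of <+6,+6> per step.
step 4: <7,23> + <+6,+6> → <13,29>
step 5: <13,29> + <+6,+6> → <19,35>
step 6: <19,35> + <+6,+6> → <25,41>
step 7: <25,41> + <+6,+6> → <31,47>

<31,47>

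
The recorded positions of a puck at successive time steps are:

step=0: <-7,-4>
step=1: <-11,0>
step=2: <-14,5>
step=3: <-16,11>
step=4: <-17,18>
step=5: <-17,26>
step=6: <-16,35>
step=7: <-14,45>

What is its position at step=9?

Taking differences between consecutive positions: <-4,+4>, <-3,+5>, <-2,+6>, <-1,+7>, <+0,+8>, <+1,+9>, <+2,+10>. These grow by <+1,+1> each step.
step 8: <-14,45> + <+3,+11> → <-11,56>
step 9: <-11,56> + <+4,+12> → <-7,68>

<-7,68>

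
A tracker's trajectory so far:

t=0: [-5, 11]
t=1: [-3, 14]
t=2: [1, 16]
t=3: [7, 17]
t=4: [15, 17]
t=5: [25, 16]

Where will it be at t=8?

[67, 7]

Successive displacements: [+2, +3], [+4, +2], [+6, +1], [+8, +0], [+10, -1] — each changes by [+2, -1].
step 6: [25, 16] + [+12, -2] → [37, 14]
step 7: [37, 14] + [+14, -3] → [51, 11]
step 8: [51, 11] + [+16, -4] → [67, 7]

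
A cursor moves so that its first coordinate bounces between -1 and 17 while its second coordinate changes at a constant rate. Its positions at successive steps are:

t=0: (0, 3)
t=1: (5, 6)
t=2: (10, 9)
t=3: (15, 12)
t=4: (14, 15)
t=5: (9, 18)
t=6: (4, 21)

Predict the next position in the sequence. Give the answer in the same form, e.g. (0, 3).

The first coordinate reflects between -1 and 17, moving 5 per step.
  step 7: 4 → -1
The second coordinate changes by +3 each step: at step 7 it is 24.

(-1, 24)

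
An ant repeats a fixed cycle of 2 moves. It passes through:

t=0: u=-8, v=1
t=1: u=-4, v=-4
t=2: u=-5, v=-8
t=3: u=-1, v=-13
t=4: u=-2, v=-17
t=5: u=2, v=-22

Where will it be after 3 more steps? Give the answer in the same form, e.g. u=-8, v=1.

The moves between consecutive positions are (+4, -5), (-1, -4), (+4, -5), (-1, -4), (+4, -5); they repeat the 2-cycle [(+4, -5), (-1, -4)].
step 6: apply (-1, -4) → u=1, v=-26
step 7: apply (+4, -5) → u=5, v=-31
step 8: apply (-1, -4) → u=4, v=-35

u=4, v=-35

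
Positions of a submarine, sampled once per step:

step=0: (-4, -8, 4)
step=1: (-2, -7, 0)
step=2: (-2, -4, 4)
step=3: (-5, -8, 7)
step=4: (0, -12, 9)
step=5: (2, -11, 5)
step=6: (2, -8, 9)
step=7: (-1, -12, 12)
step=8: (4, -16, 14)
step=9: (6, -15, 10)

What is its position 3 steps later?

(8, -20, 19)

Step-to-step displacements: (+2, +1, -4), (+0, +3, +4), (-3, -4, +3), (+5, -4, +2), (+2, +1, -4), (+0, +3, +4), (-3, -4, +3), (+5, -4, +2), (+2, +1, -4) — a repeating cycle of length 4.
step 10: apply (+0, +3, +4) → (6, -12, 14)
step 11: apply (-3, -4, +3) → (3, -16, 17)
step 12: apply (+5, -4, +2) → (8, -20, 19)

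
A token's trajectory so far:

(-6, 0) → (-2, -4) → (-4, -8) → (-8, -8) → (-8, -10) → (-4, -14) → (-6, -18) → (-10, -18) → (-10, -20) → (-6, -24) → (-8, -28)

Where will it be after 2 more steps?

(-12, -30)

Step-to-step displacements: (+4, -4), (-2, -4), (-4, +0), (+0, -2), (+4, -4), (-2, -4), (-4, +0), (+0, -2), (+4, -4), (-2, -4) — a repeating cycle of length 4.
step 11: apply (-4, +0) → (-12, -28)
step 12: apply (+0, -2) → (-12, -30)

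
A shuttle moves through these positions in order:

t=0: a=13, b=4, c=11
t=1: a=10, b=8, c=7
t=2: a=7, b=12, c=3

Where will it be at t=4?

a=1, b=20, c=-5

Each step adds (-3,+4,-4) to the position.
step 3: a=7, b=12, c=3 + (-3,+4,-4) → a=4, b=16, c=-1
step 4: a=4, b=16, c=-1 + (-3,+4,-4) → a=1, b=20, c=-5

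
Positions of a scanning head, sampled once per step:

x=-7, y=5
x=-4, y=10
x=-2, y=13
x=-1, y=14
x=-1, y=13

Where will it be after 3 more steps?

x=-7, y=-2

Successive displacements: (+3, +5), (+2, +3), (+1, +1), (+0, -1) — each changes by (-1, -2).
step 5: x=-1, y=13 + (-1, -3) → x=-2, y=10
step 6: x=-2, y=10 + (-2, -5) → x=-4, y=5
step 7: x=-4, y=5 + (-3, -7) → x=-7, y=-2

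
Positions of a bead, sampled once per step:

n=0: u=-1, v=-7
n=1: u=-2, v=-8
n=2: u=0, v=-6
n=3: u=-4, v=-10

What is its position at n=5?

The jumps are (-1, -1), (+2, +2), (-4, -4) — a geometric progression with ratio -2.
step 4: u=-4, v=-10 + (+8, +8) → u=4, v=-2
step 5: u=4, v=-2 + (-16, -16) → u=-12, v=-18

u=-12, v=-18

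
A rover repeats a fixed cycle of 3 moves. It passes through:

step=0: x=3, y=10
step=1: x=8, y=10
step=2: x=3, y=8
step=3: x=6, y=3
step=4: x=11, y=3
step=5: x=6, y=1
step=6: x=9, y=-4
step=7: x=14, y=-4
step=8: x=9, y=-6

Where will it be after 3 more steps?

Differencing gives (+5,+0), (-5,-2), (+3,-5), (+5,+0), (-5,-2), (+3,-5), (+5,+0), (-5,-2). This is the pattern (+5,+0), (-5,-2), (+3,-5) repeated.
step 9: apply (+3,-5) → x=12, y=-11
step 10: apply (+5,+0) → x=17, y=-11
step 11: apply (-5,-2) → x=12, y=-13

x=12, y=-13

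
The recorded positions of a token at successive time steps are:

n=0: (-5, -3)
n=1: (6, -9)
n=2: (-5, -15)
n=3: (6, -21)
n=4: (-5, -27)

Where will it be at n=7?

The first coordinate repeats the cycle [-5, 6] with period 2; step 7 mod 2 = 1, giving 6.
The second coordinate changes by -6 each step, so at step 7 it is -3 + 7·(-6) = -45.

(6, -45)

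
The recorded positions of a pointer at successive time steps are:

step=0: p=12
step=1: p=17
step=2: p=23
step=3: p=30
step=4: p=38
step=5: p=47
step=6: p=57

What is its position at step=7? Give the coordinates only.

Successive displacements: +5, +6, +7, +8, +9, +10 — each changes by +1.
step 7: 57 + 11 → p=68

p=68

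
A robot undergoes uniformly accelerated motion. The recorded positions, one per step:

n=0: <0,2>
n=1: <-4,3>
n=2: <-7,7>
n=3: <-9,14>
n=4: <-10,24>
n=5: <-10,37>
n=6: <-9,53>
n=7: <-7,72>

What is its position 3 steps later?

<5,147>

Successive displacements: <-4,+1>, <-3,+4>, <-2,+7>, <-1,+10>, <+0,+13>, <+1,+16>, <+2,+19> — each changes by <+1,+3>.
step 8: <-7,72> + <+3,+22> → <-4,94>
step 9: <-4,94> + <+4,+25> → <0,119>
step 10: <0,119> + <+5,+28> → <5,147>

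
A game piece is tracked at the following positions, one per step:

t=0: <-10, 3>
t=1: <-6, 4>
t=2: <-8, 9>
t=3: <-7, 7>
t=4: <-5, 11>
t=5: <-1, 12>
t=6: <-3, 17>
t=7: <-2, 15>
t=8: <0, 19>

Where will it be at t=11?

<3, 23>

The moves between consecutive positions are <+4, +1>, <-2, +5>, <+1, -2>, <+2, +4>, <+4, +1>, <-2, +5>, <+1, -2>, <+2, +4>; they repeat the 4-cycle [<+4, +1>, <-2, +5>, <+1, -2>, <+2, +4>].
step 9: apply <+4, +1> → <4, 20>
step 10: apply <-2, +5> → <2, 25>
step 11: apply <+1, -2> → <3, 23>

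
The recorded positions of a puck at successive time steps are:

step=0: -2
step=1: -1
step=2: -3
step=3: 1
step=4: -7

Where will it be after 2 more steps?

The jumps are +1, -2, +4, -8 — a geometric progression with ratio -2.
step 5: -7 + 16 → 9
step 6: 9 − 32 → -23

-23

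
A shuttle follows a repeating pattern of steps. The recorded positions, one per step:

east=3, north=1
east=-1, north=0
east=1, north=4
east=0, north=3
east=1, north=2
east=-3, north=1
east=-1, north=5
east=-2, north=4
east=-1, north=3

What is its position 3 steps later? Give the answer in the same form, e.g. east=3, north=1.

The moves between consecutive positions are (-4,-1), (+2,+4), (-1,-1), (+1,-1), (-4,-1), (+2,+4), (-1,-1), (+1,-1); they repeat the 4-cycle [(-4,-1), (+2,+4), (-1,-1), (+1,-1)].
step 9: apply (-4,-1) → east=-5, north=2
step 10: apply (+2,+4) → east=-3, north=6
step 11: apply (-1,-1) → east=-4, north=5

east=-4, north=5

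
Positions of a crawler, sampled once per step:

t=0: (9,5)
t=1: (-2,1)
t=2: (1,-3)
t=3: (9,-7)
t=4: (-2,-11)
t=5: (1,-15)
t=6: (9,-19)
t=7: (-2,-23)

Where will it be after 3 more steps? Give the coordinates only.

First: cycles through 9, -2, 1 every 3 steps. Step 10 lands at position 1 of the cycle → -2.
Second: linear, -4 per step → -35 at step 10.

(-2,-35)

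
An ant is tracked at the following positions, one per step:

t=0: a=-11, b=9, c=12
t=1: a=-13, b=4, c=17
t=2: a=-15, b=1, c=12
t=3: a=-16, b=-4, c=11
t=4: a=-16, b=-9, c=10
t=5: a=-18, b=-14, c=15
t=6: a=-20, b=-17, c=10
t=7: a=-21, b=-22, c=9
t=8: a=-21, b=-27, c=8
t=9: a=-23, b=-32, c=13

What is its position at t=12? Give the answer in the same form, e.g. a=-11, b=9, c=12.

Differencing gives (-2, -5, +5), (-2, -3, -5), (-1, -5, -1), (+0, -5, -1), (-2, -5, +5), (-2, -3, -5), (-1, -5, -1), (+0, -5, -1), (-2, -5, +5). This is the pattern (-2, -5, +5), (-2, -3, -5), (-1, -5, -1), (+0, -5, -1) repeated.
step 10: apply (-2, -3, -5) → a=-25, b=-35, c=8
step 11: apply (-1, -5, -1) → a=-26, b=-40, c=7
step 12: apply (+0, -5, -1) → a=-26, b=-45, c=6

a=-26, b=-45, c=6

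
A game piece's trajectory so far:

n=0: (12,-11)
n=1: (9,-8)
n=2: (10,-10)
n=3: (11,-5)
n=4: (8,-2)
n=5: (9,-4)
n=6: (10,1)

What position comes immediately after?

Differencing gives (-3,+3), (+1,-2), (+1,+5), (-3,+3), (+1,-2), (+1,+5). This is the pattern (-3,+3), (+1,-2), (+1,+5) repeated.
step 7: apply (-3,+3) → (7,4)

(7,4)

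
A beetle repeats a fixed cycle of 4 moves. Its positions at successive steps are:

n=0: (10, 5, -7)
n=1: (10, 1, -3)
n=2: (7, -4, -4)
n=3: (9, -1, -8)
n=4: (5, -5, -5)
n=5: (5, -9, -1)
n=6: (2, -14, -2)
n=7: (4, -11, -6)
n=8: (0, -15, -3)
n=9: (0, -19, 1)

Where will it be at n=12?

The moves between consecutive positions are (+0, -4, +4), (-3, -5, -1), (+2, +3, -4), (-4, -4, +3), (+0, -4, +4), (-3, -5, -1), (+2, +3, -4), (-4, -4, +3), (+0, -4, +4); they repeat the 4-cycle [(+0, -4, +4), (-3, -5, -1), (+2, +3, -4), (-4, -4, +3)].
step 10: apply (-3, -5, -1) → (-3, -24, 0)
step 11: apply (+2, +3, -4) → (-1, -21, -4)
step 12: apply (-4, -4, +3) → (-5, -25, -1)

(-5, -25, -1)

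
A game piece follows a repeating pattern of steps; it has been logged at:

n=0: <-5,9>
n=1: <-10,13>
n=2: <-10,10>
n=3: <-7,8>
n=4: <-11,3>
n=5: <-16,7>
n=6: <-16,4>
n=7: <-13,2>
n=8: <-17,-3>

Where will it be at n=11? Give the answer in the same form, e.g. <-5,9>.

<-19,-4>

The moves between consecutive positions are <-5,+4>, <+0,-3>, <+3,-2>, <-4,-5>, <-5,+4>, <+0,-3>, <+3,-2>, <-4,-5>; they repeat the 4-cycle [<-5,+4>, <+0,-3>, <+3,-2>, <-4,-5>].
step 9: apply <-5,+4> → <-22,1>
step 10: apply <+0,-3> → <-22,-2>
step 11: apply <+3,-2> → <-19,-4>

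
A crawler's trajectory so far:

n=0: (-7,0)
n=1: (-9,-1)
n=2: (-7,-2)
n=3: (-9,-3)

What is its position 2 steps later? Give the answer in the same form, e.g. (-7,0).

(-9,-5)

The first coordinate repeats the cycle [-7, -9] with period 2; step 5 mod 2 = 1, giving -9.
The second coordinate changes by -1 each step, so at step 5 it is 0 + 5·(-1) = -5.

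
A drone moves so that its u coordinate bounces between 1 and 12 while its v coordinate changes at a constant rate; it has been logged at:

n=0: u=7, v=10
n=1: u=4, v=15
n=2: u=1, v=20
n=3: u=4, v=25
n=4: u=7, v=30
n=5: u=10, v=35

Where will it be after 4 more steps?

The u coordinate travels 3 per step and bounces off the walls at 1 and 12.
  step 6: 10 → 11
  step 7: 11 → 8
  step 8: 8 → 5
  step 9: 5 → 2
The v coordinate changes by +5 each step: at step 9 it is 55.

u=2, v=55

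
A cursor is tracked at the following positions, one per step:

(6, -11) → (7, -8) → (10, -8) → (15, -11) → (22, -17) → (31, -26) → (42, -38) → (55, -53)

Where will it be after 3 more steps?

(106, -116)

Taking differences between consecutive positions: (+1, +3), (+3, +0), (+5, -3), (+7, -6), (+9, -9), (+11, -12), (+13, -15). These grow by (+2, -3) each step.
step 8: (55, -53) + (+15, -18) → (70, -71)
step 9: (70, -71) + (+17, -21) → (87, -92)
step 10: (87, -92) + (+19, -24) → (106, -116)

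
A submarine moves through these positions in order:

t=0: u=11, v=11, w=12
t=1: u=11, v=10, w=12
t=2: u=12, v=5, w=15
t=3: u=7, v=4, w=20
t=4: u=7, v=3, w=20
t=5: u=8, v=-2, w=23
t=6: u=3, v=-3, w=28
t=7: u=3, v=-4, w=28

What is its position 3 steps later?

Differencing gives (+0,-1,+0), (+1,-5,+3), (-5,-1,+5), (+0,-1,+0), (+1,-5,+3), (-5,-1,+5), (+0,-1,+0). This is the pattern (+0,-1,+0), (+1,-5,+3), (-5,-1,+5) repeated.
step 8: apply (+1,-5,+3) → u=4, v=-9, w=31
step 9: apply (-5,-1,+5) → u=-1, v=-10, w=36
step 10: apply (+0,-1,+0) → u=-1, v=-11, w=36

u=-1, v=-11, w=36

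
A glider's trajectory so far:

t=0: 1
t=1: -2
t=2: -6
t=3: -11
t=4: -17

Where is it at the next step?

Taking differences between consecutive positions: -3, -4, -5, -6. These grow by -1 each step.
step 5: -17 − 7 → -24

-24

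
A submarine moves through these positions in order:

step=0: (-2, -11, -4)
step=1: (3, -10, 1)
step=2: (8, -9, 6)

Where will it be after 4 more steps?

The position changes by (+5, +1, +5) every step.
step 3: (8, -9, 6) + (+5, +1, +5) → (13, -8, 11)
step 4: (13, -8, 11) + (+5, +1, +5) → (18, -7, 16)
step 5: (18, -7, 16) + (+5, +1, +5) → (23, -6, 21)
step 6: (23, -6, 21) + (+5, +1, +5) → (28, -5, 26)

(28, -5, 26)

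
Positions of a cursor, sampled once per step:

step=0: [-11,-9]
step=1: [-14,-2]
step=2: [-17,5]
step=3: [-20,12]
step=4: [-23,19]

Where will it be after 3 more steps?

The position changes by [-3,+7] every step.
step 5: [-23,19] + [-3,+7] → [-26,26]
step 6: [-26,26] + [-3,+7] → [-29,33]
step 7: [-29,33] + [-3,+7] → [-32,40]

[-32,40]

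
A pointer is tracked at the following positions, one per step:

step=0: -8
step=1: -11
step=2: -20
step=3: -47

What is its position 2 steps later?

Step-to-step displacements: -3, -9, -27; each is 3× the previous.
step 4: -47 − 81 → -128
step 5: -128 − 243 → -371

-371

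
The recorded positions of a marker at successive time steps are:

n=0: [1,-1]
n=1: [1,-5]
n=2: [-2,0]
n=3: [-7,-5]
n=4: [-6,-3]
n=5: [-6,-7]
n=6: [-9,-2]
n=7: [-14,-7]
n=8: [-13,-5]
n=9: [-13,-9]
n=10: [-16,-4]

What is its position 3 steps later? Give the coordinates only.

The moves between consecutive positions are [+0,-4], [-3,+5], [-5,-5], [+1,+2], [+0,-4], [-3,+5], [-5,-5], [+1,+2], [+0,-4], [-3,+5]; they repeat the 4-cycle [[+0,-4], [-3,+5], [-5,-5], [+1,+2]].
step 11: apply [-5,-5] → [-21,-9]
step 12: apply [+1,+2] → [-20,-7]
step 13: apply [+0,-4] → [-20,-11]

[-20,-11]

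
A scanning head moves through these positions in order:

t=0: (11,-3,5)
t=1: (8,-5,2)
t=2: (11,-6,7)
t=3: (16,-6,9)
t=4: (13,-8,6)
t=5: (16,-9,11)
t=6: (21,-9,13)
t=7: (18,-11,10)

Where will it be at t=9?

(26,-12,17)

The moves between consecutive positions are (-3,-2,-3), (+3,-1,+5), (+5,+0,+2), (-3,-2,-3), (+3,-1,+5), (+5,+0,+2), (-3,-2,-3); they repeat the 3-cycle [(-3,-2,-3), (+3,-1,+5), (+5,+0,+2)].
step 8: apply (+3,-1,+5) → (21,-12,15)
step 9: apply (+5,+0,+2) → (26,-12,17)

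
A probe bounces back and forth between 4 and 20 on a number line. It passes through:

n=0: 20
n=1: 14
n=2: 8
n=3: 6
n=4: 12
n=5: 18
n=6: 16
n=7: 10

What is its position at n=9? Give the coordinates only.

The value travels 6 per step and bounces off the walls at 4 and 20.
  step 8: 10 → 4
  step 9: 4 → 10

10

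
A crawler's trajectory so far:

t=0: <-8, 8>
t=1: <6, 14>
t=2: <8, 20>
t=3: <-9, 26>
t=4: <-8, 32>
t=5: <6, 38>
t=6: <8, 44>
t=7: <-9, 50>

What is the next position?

The first coordinate repeats the cycle [-8, 6, 8, -9] with period 4; step 8 mod 4 = 0, giving -8.
The second coordinate changes by +6 each step, so at step 8 it is 8 + 8·(6) = 56.

<-8, 56>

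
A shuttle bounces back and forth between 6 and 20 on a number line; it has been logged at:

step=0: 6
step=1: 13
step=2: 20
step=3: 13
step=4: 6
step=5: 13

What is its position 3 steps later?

The value reflects between 6 and 20, moving 7 per step.
  step 6: 13 → 20
  step 7: 20 → 13
  step 8: 13 → 6

6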